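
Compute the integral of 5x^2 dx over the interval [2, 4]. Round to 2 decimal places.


Find the antiderivative of 5x^2:
F(x) = 5/3 * x^3
Apply the Fundamental Theorem of Calculus:
F(4) - F(2)
= 5/3 * 4^3 - 5/3 * 2^3
= 5/3 * (64 - 8)
= 5/3 * 56
= 280/3 ≈ 93.33

93.33


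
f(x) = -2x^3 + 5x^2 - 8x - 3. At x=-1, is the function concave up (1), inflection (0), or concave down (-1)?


Concavity is determined by the sign of f''(x).
f(x) = -2x^3 + 5x^2 - 8x - 3
f'(x) = -6x^2 + 10x - 8
f''(x) = -12x + 10
f''(-1) = -12 * (-1) + 10
= 12 + 10
= 22
Since f''(-1) > 0, the function is concave up (1)

1


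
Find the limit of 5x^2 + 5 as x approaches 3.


Since polynomials are continuous, we use direct substitution.
lim(x->3) of 5x^2 + 5
= 5 * 3^2 + 0 * 3 + 5
= 45 + 0 + 5
= 50

50


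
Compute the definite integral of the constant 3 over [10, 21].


The integral of a constant k over [a, b] equals k * (b - a).
integral from 10 to 21 of 3 dx
= 3 * (21 - 10)
= 3 * 11
= 33

33


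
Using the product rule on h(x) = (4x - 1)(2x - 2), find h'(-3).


Let u(x) = 4x - 1 and v(x) = 2x - 2
u'(x) = 4
v'(x) = 2
Product rule: h'(x) = u'(x)*v(x) + u(x)*v'(x)
= 4 * (2x - 2) + (4x - 1) * 2
At x = -3:
u(-3) = 4 * (-3) - 1 = -13
v(-3) = 2 * (-3) - 2 = -8
h'(-3) = 4 * (-8) + (-13) * 2
= -32 - 26
= -58

-58


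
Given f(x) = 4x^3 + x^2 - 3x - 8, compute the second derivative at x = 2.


First derivative:
f'(x) = 12x^2 + 2x - 3
Second derivative:
f''(x) = 24x + 2
Substitute x = 2:
f''(2) = 24 * 2 + 2
= 48 + 2
= 50

50


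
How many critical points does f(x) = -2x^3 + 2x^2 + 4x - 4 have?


Find where f'(x) = 0:
f(x) = -2x^3 + 2x^2 + 4x - 4
f'(x) = -6x^2 + 4x + 4
This is a quadratic in x. Use the discriminant to count real roots.
Discriminant = (4)^2 - 4 * (-6) * 4
= 16 - (-96)
= 112
Since discriminant > 0, f'(x) = 0 has 2 real solutions.
Number of critical points: 2

2


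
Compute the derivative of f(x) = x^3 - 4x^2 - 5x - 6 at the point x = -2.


Differentiate f(x) = x^3 - 4x^2 - 5x - 6 term by term:
f'(x) = 3x^2 - 8x - 5
Substitute x = -2:
f'(-2) = 3 * (-2)^2 - 8 * (-2) - 5
= 12 + 16 - 5
= 23

23


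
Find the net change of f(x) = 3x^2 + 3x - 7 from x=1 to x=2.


Net change = f(b) - f(a)
f(x) = 3x^2 + 3x - 7
Compute f(2):
f(2) = 3 * 2^2 + 3 * 2 - 7
= 12 + 6 - 7
= 11
Compute f(1):
f(1) = 3 * 1^2 + 3 * 1 - 7
= 3 + 3 - 7
= -1
Net change = 11 - (-1) = 12

12


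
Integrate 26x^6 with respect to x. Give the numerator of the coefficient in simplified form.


Apply the power rule for integration:
integral of ax^n dx = a/(n+1) * x^(n+1) + C
integral of 26x^6 dx
= 26/7 * x^7 + C
The coefficient in lowest terms is 26/7, and its numerator is 26

26


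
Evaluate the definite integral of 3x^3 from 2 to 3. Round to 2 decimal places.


Find the antiderivative of 3x^3:
F(x) = 3/4 * x^4
Apply the Fundamental Theorem of Calculus:
F(3) - F(2)
= 3/4 * 3^4 - 3/4 * 2^4
= 3/4 * (81 - 16)
= 3/4 * 65
= 195/4 = 48.75

48.75


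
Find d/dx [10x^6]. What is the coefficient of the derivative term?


We apply the power rule: d/dx [ax^n] = a*n * x^(n-1)
d/dx [10x^6]
= 10 * 6 * x^(6-1)
= 60x^5
The coefficient is 60

60


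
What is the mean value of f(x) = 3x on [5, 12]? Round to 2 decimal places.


Average value = 1/(b-a) * integral from a to b of f(x) dx
First compute the integral of 3x:
F(x) = (3/2)x^2
F(12) = 3/2 * 144 + 0 * 12 = 216
F(5) = 3/2 * 25 + 0 * 5 = 75/2
Integral = 216 - 75/2 = 357/2
Average = (357/2) / (12 - 5) = (357/2) / 7
= 51/2 = 25.50

25.50


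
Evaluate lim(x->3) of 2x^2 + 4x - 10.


Since polynomials are continuous, we use direct substitution.
lim(x->3) of 2x^2 + 4x - 10
= 2 * 3^2 + 4 * 3 - 10
= 18 + 12 - 10
= 20

20


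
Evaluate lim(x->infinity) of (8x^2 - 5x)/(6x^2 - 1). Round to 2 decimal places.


For limits at infinity with equal-degree polynomials,
we compare leading coefficients.
Numerator leading term: 8x^2
Denominator leading term: 6x^2
Divide both by x^2:
lim = (8 - 5/x) / (6 - 1/x^2)
As x -> infinity, the 1/x and 1/x^2 terms vanish:
= 8/6 = 4/3 ≈ 1.33

1.33


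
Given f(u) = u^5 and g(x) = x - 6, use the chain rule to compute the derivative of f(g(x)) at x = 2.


Using the chain rule: (f(g(x)))' = f'(g(x)) * g'(x)
First, find g(2):
g(2) = 1 * 2 - 6 = -4
Next, f'(u) = 5u^4
And g'(x) = 1
So f'(g(2)) * g'(2)
= 5 * (-4)^4 * 1
= 5 * 256 * 1
= 1280

1280


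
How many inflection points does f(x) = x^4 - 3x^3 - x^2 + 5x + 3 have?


Inflection points occur where f''(x) = 0 and concavity changes.
f(x) = x^4 - 3x^3 - x^2 + 5x + 3
f'(x) = 4x^3 - 9x^2 - 2x + 5
f''(x) = 12x^2 - 18x - 2
This is a quadratic in x. Use the discriminant to count real roots.
Discriminant = (-18)^2 - 4 * 12 * (-2)
= 324 - (-96)
= 420
Since discriminant > 0, f''(x) = 0 has 2 distinct real solutions.
A quadratic with two distinct real roots changes sign at each root, so concavity changes at both.
Number of inflection points: 2

2


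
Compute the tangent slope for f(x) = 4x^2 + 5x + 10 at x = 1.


The slope of the tangent line equals f'(x) at the point.
f(x) = 4x^2 + 5x + 10
f'(x) = 8x + 5
At x = 1:
f'(1) = 8 * 1 + 5
= 8 + 5
= 13

13


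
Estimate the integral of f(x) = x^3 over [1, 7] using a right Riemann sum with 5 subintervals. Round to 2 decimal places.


Right Riemann sum uses right endpoints of each subinterval.
Interval: [1, 7], n = 5
dx = (7 - 1) / 5 = 6/5
Right endpoints: [11/5, 17/5, 23/5, 29/5, 7]
f values: [1331/125, 4913/125, 12167/125, 24389/125, 343]
Sum = dx * (sum of f values)
= 6/5 * 3427/5
= 20562/25 = 822.48

822.48


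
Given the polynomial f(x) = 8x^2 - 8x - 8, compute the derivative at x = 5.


Differentiate term by term using power and sum rules:
f(x) = 8x^2 - 8x - 8
f'(x) = 16x - 8
Substitute x = 5:
f'(5) = 16 * 5 - 8
= 80 - 8
= 72

72


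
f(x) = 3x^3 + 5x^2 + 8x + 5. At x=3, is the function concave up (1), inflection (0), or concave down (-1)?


Concavity is determined by the sign of f''(x).
f(x) = 3x^3 + 5x^2 + 8x + 5
f'(x) = 9x^2 + 10x + 8
f''(x) = 18x + 10
f''(3) = 18 * 3 + 10
= 54 + 10
= 64
Since f''(3) > 0, the function is concave up (1)

1


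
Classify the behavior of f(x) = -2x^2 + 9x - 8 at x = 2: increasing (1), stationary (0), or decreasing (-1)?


Compute f'(x) to determine behavior:
f'(x) = -4x + 9
f'(2) = -4 * 2 + 9
= -8 + 9
= 1
Since f'(2) > 0, the function is increasing (1)

1


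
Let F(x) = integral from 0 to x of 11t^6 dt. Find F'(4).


By the Fundamental Theorem of Calculus (Part 1):
If F(x) = integral from 0 to x of f(t) dt, then F'(x) = f(x)
Here f(t) = 11t^6
So F'(x) = 11x^6
Evaluate at x = 4:
F'(4) = 11 * 4^6
= 11 * 4096
= 45056

45056


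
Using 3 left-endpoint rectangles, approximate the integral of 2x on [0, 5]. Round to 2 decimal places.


Left Riemann sum uses left endpoints of each subinterval.
Interval: [0, 5], n = 3
dx = (5 - 0) / 3 = 5/3
Left endpoints: [0, 5/3, 10/3]
f values: [0, 10/3, 20/3]
Sum = dx * (sum of f values)
= 5/3 * 10
= 50/3 ≈ 16.67

16.67


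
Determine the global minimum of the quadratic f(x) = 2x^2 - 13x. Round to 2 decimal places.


For a quadratic f(x) = ax^2 + bx + c with a > 0, the minimum is at the vertex.
Vertex x-coordinate: x = -b/(2a)
x = -(-13) / (2 * 2)
x = 13/4
Substitute back to find the minimum value:
f(13/4) = 2 * (13/4)^2 - 13 * (13/4) + 0
= 169/8 - 169/4 + 0
= -169/8 ≈ -21.13

-21.13


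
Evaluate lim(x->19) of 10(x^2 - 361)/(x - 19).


Direct substitution gives 0/0, so we factor the numerator.
Factor: 10(x^2 - 361) = 10 * (x - 19)(x + 19)
Cancel the common factor (x - 19):
10(x^2 - 361)/(x - 19) = 10 * (x + 19)
Now substitute x = 19:
= 10 * (19 + 19) = 380

380


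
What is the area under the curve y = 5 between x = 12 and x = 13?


The area under a constant function y = 5 is a rectangle.
Width = 13 - 12 = 1
Height = 5
Area = width * height
= 1 * 5
= 5

5


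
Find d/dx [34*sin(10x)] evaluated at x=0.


Apply the chain rule to differentiate 34*sin(10x):
d/dx [34*sin(10x)]
= 34 * cos(10x) * d/dx(10x)
= 34 * 10 * cos(10x)
= 340 * cos(10x)
Evaluate at x = 0:
= 340 * cos(0)
= 340 * 1
= 340

340


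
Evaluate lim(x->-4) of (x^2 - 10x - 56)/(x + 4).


Direct substitution gives 0/0, so we factor the numerator.
Factor: (x^2 - 10x - 56) = (x + 4)(x - 14)
Cancel the common factor (x + 4):
(x^2 - 10x - 56)/(x + 4) = (x - 14)
Now substitute x = -4:
= (-4) - (14) = -18

-18


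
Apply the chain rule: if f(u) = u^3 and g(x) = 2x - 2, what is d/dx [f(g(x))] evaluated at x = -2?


Using the chain rule: (f(g(x)))' = f'(g(x)) * g'(x)
First, find g(-2):
g(-2) = 2 * (-2) - 2 = -6
Next, f'(u) = 3u^2
And g'(x) = 2
So f'(g(-2)) * g'(-2)
= 3 * (-6)^2 * 2
= 3 * 36 * 2
= 216

216


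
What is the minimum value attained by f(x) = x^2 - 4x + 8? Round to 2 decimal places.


For a quadratic f(x) = ax^2 + bx + c with a > 0, the minimum is at the vertex.
Vertex x-coordinate: x = -b/(2a)
x = -(-4) / (2 * 1)
x = 4/2 = 2
Substitute back to find the minimum value:
f(2) = 1 * 2^2 - 4 * 2 + 8
= 4 - 8 + 8
= 4 = 4.00

4.00


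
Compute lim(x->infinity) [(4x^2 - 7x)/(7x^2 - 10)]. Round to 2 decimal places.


For limits at infinity with equal-degree polynomials,
we compare leading coefficients.
Numerator leading term: 4x^2
Denominator leading term: 7x^2
Divide both by x^2:
lim = (4 - 7/x) / (7 - 10/x^2)
As x -> infinity, the 1/x and 1/x^2 terms vanish:
= 4/7 ≈ 0.57

0.57


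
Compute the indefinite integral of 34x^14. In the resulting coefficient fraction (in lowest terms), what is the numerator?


Apply the power rule for integration:
integral of ax^n dx = a/(n+1) * x^(n+1) + C
integral of 34x^14 dx
= 34/15 * x^15 + C
The coefficient in lowest terms is 34/15, and its numerator is 34

34


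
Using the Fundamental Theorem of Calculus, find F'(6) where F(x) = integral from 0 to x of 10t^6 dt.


By the Fundamental Theorem of Calculus (Part 1):
If F(x) = integral from 0 to x of f(t) dt, then F'(x) = f(x)
Here f(t) = 10t^6
So F'(x) = 10x^6
Evaluate at x = 6:
F'(6) = 10 * 6^6
= 10 * 46656
= 466560

466560


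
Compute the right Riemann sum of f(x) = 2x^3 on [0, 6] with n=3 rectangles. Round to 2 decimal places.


Right Riemann sum uses right endpoints of each subinterval.
Interval: [0, 6], n = 3
dx = (6 - 0) / 3 = 2
Right endpoints: [2, 4, 6]
f values: [16, 128, 432]
Sum = dx * (sum of f values)
= 2 * 576
= 1152 = 1152.00

1152.00


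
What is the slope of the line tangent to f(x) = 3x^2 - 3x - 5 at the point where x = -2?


The slope of the tangent line equals f'(x) at the point.
f(x) = 3x^2 - 3x - 5
f'(x) = 6x - 3
At x = -2:
f'(-2) = 6 * (-2) - 3
= -12 - 3
= -15

-15


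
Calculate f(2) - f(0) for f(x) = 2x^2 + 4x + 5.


Net change = f(b) - f(a)
f(x) = 2x^2 + 4x + 5
Compute f(2):
f(2) = 2 * 2^2 + 4 * 2 + 5
= 8 + 8 + 5
= 21
Compute f(0):
f(0) = 2 * 0^2 + 4 * 0 + 5
= 0 + 0 + 5
= 5
Net change = 21 - 5 = 16

16


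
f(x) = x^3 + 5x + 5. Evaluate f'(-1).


Differentiate f(x) = x^3 + 5x + 5 term by term:
f'(x) = 3x^2 + 5
Substitute x = -1:
f'(-1) = 3 * (-1)^2 + 0 * (-1) + 5
= 3 + 0 + 5
= 8

8


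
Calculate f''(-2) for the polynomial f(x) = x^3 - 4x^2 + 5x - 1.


First derivative:
f'(x) = 3x^2 - 8x + 5
Second derivative:
f''(x) = 6x - 8
Substitute x = -2:
f''(-2) = 6 * (-2) - 8
= -12 - 8
= -20

-20


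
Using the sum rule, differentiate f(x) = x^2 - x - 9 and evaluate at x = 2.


Differentiate term by term using power and sum rules:
f(x) = x^2 - x - 9
f'(x) = 2x - 1
Substitute x = 2:
f'(2) = 2 * 2 - 1
= 4 - 1
= 3

3


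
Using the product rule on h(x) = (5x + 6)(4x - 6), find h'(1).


Let u(x) = 5x + 6 and v(x) = 4x - 6
u'(x) = 5
v'(x) = 4
Product rule: h'(x) = u'(x)*v(x) + u(x)*v'(x)
= 5 * (4x - 6) + (5x + 6) * 4
At x = 1:
u(1) = 5 * 1 + 6 = 11
v(1) = 4 * 1 - 6 = -2
h'(1) = 5 * (-2) + 11 * 4
= -10 + 44
= 34

34


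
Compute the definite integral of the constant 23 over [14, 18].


The integral of a constant k over [a, b] equals k * (b - a).
integral from 14 to 18 of 23 dx
= 23 * (18 - 14)
= 23 * 4
= 92

92


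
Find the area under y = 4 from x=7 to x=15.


The area under a constant function y = 4 is a rectangle.
Width = 15 - 7 = 8
Height = 4
Area = width * height
= 8 * 4
= 32

32


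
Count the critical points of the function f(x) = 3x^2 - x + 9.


Find where f'(x) = 0:
f'(x) = 6x - 1
Set f'(x) = 0:
6x - 1 = 0
x = 1 / 6 = 1/6
This is a linear equation in x, so there is exactly one solution.
Number of critical points: 1

1


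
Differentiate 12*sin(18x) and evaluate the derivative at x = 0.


Apply the chain rule to differentiate 12*sin(18x):
d/dx [12*sin(18x)]
= 12 * cos(18x) * d/dx(18x)
= 12 * 18 * cos(18x)
= 216 * cos(18x)
Evaluate at x = 0:
= 216 * cos(0)
= 216 * 1
= 216

216


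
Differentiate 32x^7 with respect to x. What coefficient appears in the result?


We apply the power rule: d/dx [ax^n] = a*n * x^(n-1)
d/dx [32x^7]
= 32 * 7 * x^(7-1)
= 224x^6
The coefficient is 224

224


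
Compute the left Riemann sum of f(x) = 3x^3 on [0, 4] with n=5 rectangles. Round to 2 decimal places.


Left Riemann sum uses left endpoints of each subinterval.
Interval: [0, 4], n = 5
dx = (4 - 0) / 5 = 4/5
Left endpoints: [0, 4/5, 8/5, 12/5, 16/5]
f values: [0, 192/125, 1536/125, 5184/125, 12288/125]
Sum = dx * (sum of f values)
= 4/5 * 768/5
= 3072/25 = 122.88

122.88


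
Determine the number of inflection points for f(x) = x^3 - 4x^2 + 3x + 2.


Inflection points occur where f''(x) = 0 and concavity changes.
f(x) = x^3 - 4x^2 + 3x + 2
f'(x) = 3x^2 - 8x + 3
f''(x) = 6x - 8
Set f''(x) = 0:
6x - 8 = 0
x = 8 / 6 = 4/3
Since f''(x) is linear (degree 1), it changes sign at this point.
Therefore there is exactly 1 inflection point.

1


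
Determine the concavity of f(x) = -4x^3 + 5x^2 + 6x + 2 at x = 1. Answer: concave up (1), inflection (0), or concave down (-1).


Concavity is determined by the sign of f''(x).
f(x) = -4x^3 + 5x^2 + 6x + 2
f'(x) = -12x^2 + 10x + 6
f''(x) = -24x + 10
f''(1) = -24 * 1 + 10
= -24 + 10
= -14
Since f''(1) < 0, the function is concave down (-1)

-1


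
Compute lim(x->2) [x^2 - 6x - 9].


Since polynomials are continuous, we use direct substitution.
lim(x->2) of x^2 - 6x - 9
= 1 * 2^2 - 6 * 2 - 9
= 4 - 12 - 9
= -17

-17


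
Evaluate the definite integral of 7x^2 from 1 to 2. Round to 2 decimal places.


Find the antiderivative of 7x^2:
F(x) = 7/3 * x^3
Apply the Fundamental Theorem of Calculus:
F(2) - F(1)
= 7/3 * 2^3 - 7/3 * 1^3
= 7/3 * (8 - 1)
= 7/3 * 7
= 49/3 ≈ 16.33

16.33


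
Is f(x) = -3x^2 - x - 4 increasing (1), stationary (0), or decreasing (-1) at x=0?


Compute f'(x) to determine behavior:
f'(x) = -6x - 1
f'(0) = -6 * 0 - 1
= 0 - 1
= -1
Since f'(0) < 0, the function is decreasing (-1)

-1


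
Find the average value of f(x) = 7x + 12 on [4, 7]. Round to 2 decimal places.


Average value = 1/(b-a) * integral from a to b of f(x) dx
First compute the integral of 7x + 12:
F(x) = (7/2)x^2 + 12x
F(7) = 7/2 * 49 + 12 * 7 = 511/2
F(4) = 7/2 * 16 + 12 * 4 = 104
Integral = 511/2 - 104 = 303/2
Average = (303/2) / (7 - 4) = (303/2) / 3
= 101/2 = 50.50

50.50


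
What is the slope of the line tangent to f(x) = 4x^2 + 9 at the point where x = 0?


The slope of the tangent line equals f'(x) at the point.
f(x) = 4x^2 + 9
f'(x) = 8x
At x = 0:
f'(0) = 8 * 0 + 0
= 0 + 0
= 0

0


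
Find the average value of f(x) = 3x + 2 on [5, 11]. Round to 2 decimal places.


Average value = 1/(b-a) * integral from a to b of f(x) dx
First compute the integral of 3x + 2:
F(x) = (3/2)x^2 + 2x
F(11) = 3/2 * 121 + 2 * 11 = 407/2
F(5) = 3/2 * 25 + 2 * 5 = 95/2
Integral = 407/2 - 95/2 = 156
Average = 156 / (11 - 5) = 156 / 6
= 26 = 26.00

26.00


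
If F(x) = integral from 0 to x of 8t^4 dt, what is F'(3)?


By the Fundamental Theorem of Calculus (Part 1):
If F(x) = integral from 0 to x of f(t) dt, then F'(x) = f(x)
Here f(t) = 8t^4
So F'(x) = 8x^4
Evaluate at x = 3:
F'(3) = 8 * 3^4
= 8 * 81
= 648

648


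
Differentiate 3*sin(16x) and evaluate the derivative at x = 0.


Apply the chain rule to differentiate 3*sin(16x):
d/dx [3*sin(16x)]
= 3 * cos(16x) * d/dx(16x)
= 3 * 16 * cos(16x)
= 48 * cos(16x)
Evaluate at x = 0:
= 48 * cos(0)
= 48 * 1
= 48

48


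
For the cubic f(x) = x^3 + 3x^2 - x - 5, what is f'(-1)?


Differentiate f(x) = x^3 + 3x^2 - x - 5 term by term:
f'(x) = 3x^2 + 6x - 1
Substitute x = -1:
f'(-1) = 3 * (-1)^2 + 6 * (-1) - 1
= 3 - 6 - 1
= -4

-4


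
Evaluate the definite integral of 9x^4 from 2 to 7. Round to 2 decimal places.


Find the antiderivative of 9x^4:
F(x) = 9/5 * x^5
Apply the Fundamental Theorem of Calculus:
F(7) - F(2)
= 9/5 * 7^5 - 9/5 * 2^5
= 9/5 * (16807 - 32)
= 9/5 * 16775
= 30195 = 30195.00

30195.00


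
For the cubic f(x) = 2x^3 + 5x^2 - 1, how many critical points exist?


Find where f'(x) = 0:
f(x) = 2x^3 + 5x^2 - 1
f'(x) = 6x^2 + 10x
This is a quadratic in x. Use the discriminant to count real roots.
Discriminant = (10)^2 - 4 * 6 * 0
= 100 - 0
= 100
Since discriminant > 0, f'(x) = 0 has 2 real solutions.
Number of critical points: 2

2


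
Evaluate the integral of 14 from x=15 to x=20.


The integral of a constant k over [a, b] equals k * (b - a).
integral from 15 to 20 of 14 dx
= 14 * (20 - 15)
= 14 * 5
= 70

70


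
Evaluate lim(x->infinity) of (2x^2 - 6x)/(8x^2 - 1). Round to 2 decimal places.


For limits at infinity with equal-degree polynomials,
we compare leading coefficients.
Numerator leading term: 2x^2
Denominator leading term: 8x^2
Divide both by x^2:
lim = (2 - 6/x) / (8 - 1/x^2)
As x -> infinity, the 1/x and 1/x^2 terms vanish:
= 2/8 = 1/4 = 0.25

0.25


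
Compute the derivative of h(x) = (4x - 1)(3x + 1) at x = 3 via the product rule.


Let u(x) = 4x - 1 and v(x) = 3x + 1
u'(x) = 4
v'(x) = 3
Product rule: h'(x) = u'(x)*v(x) + u(x)*v'(x)
= 4 * (3x + 1) + (4x - 1) * 3
At x = 3:
u(3) = 4 * 3 - 1 = 11
v(3) = 3 * 3 + 1 = 10
h'(3) = 4 * 10 + 11 * 3
= 40 + 33
= 73

73


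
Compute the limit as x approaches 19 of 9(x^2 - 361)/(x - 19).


Direct substitution gives 0/0, so we factor the numerator.
Factor: 9(x^2 - 361) = 9 * (x - 19)(x + 19)
Cancel the common factor (x - 19):
9(x^2 - 361)/(x - 19) = 9 * (x + 19)
Now substitute x = 19:
= 9 * (19 + 19) = 342

342


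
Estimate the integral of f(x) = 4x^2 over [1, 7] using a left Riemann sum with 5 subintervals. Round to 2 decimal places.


Left Riemann sum uses left endpoints of each subinterval.
Interval: [1, 7], n = 5
dx = (7 - 1) / 5 = 6/5
Left endpoints: [1, 11/5, 17/5, 23/5, 29/5]
f values: [4, 484/25, 1156/25, 2116/25, 3364/25]
Sum = dx * (sum of f values)
= 6/5 * 1444/5
= 8664/25 = 346.56

346.56


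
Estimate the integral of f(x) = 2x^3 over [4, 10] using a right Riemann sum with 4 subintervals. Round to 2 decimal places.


Right Riemann sum uses right endpoints of each subinterval.
Interval: [4, 10], n = 4
dx = (10 - 4) / 4 = 3/2
Right endpoints: [11/2, 7, 17/2, 10]
f values: [1331/4, 686, 4913/4, 2000]
Sum = dx * (sum of f values)
= 3/2 * 4247
= 12741/2 = 6370.50

6370.50


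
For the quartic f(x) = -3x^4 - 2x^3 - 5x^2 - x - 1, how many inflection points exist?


Inflection points occur where f''(x) = 0 and concavity changes.
f(x) = -3x^4 - 2x^3 - 5x^2 - x - 1
f'(x) = -12x^3 - 6x^2 - 10x - 1
f''(x) = -36x^2 - 12x - 10
This is a quadratic in x. Use the discriminant to count real roots.
Discriminant = (-12)^2 - 4 * (-36) * (-10)
= 144 - 1440
= -1296
Since discriminant < 0, f''(x) = 0 has no real solutions.
Number of inflection points: 0

0


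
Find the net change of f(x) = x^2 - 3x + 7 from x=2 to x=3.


Net change = f(b) - f(a)
f(x) = x^2 - 3x + 7
Compute f(3):
f(3) = 1 * 3^2 - 3 * 3 + 7
= 9 - 9 + 7
= 7
Compute f(2):
f(2) = 1 * 2^2 - 3 * 2 + 7
= 4 - 6 + 7
= 5
Net change = 7 - 5 = 2

2


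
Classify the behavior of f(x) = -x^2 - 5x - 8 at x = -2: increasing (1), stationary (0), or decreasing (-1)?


Compute f'(x) to determine behavior:
f'(x) = -2x - 5
f'(-2) = -2 * (-2) - 5
= 4 - 5
= -1
Since f'(-2) < 0, the function is decreasing (-1)

-1


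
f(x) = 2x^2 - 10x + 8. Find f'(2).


Differentiate term by term using power and sum rules:
f(x) = 2x^2 - 10x + 8
f'(x) = 4x - 10
Substitute x = 2:
f'(2) = 4 * 2 - 10
= 8 - 10
= -2

-2


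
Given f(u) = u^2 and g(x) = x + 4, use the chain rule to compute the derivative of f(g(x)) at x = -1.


Using the chain rule: (f(g(x)))' = f'(g(x)) * g'(x)
First, find g(-1):
g(-1) = 1 * (-1) + 4 = 3
Next, f'(u) = 2u
And g'(x) = 1
So f'(g(-1)) * g'(-1)
= 2 * 3 * 1
= 6

6


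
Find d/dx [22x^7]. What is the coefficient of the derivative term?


We apply the power rule: d/dx [ax^n] = a*n * x^(n-1)
d/dx [22x^7]
= 22 * 7 * x^(7-1)
= 154x^6
The coefficient is 154

154


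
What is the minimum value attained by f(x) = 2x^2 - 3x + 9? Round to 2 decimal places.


For a quadratic f(x) = ax^2 + bx + c with a > 0, the minimum is at the vertex.
Vertex x-coordinate: x = -b/(2a)
x = -(-3) / (2 * 2)
x = 3/4
Substitute back to find the minimum value:
f(3/4) = 2 * (3/4)^2 - 3 * (3/4) + 9
= 9/8 - 9/4 + 9
= 63/8 ≈ 7.88

7.88


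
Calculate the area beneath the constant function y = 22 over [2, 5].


The area under a constant function y = 22 is a rectangle.
Width = 5 - 2 = 3
Height = 22
Area = width * height
= 3 * 22
= 66

66


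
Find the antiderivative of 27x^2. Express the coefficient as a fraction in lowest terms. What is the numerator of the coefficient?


Apply the power rule for integration:
integral of ax^n dx = a/(n+1) * x^(n+1) + C
integral of 27x^2 dx
= 27/3 * x^3 + C
= 9 * x^3 + C
The coefficient in lowest terms is 9 = 9/1, so its numerator is 9

9


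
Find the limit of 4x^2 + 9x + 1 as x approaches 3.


Since polynomials are continuous, we use direct substitution.
lim(x->3) of 4x^2 + 9x + 1
= 4 * 3^2 + 9 * 3 + 1
= 36 + 27 + 1
= 64

64


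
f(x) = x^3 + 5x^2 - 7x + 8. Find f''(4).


First derivative:
f'(x) = 3x^2 + 10x - 7
Second derivative:
f''(x) = 6x + 10
Substitute x = 4:
f''(4) = 6 * 4 + 10
= 24 + 10
= 34

34


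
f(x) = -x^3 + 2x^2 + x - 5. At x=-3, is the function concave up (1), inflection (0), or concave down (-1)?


Concavity is determined by the sign of f''(x).
f(x) = -x^3 + 2x^2 + x - 5
f'(x) = -3x^2 + 4x + 1
f''(x) = -6x + 4
f''(-3) = -6 * (-3) + 4
= 18 + 4
= 22
Since f''(-3) > 0, the function is concave up (1)

1


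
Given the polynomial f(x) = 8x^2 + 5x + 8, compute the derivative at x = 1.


Differentiate term by term using power and sum rules:
f(x) = 8x^2 + 5x + 8
f'(x) = 16x + 5
Substitute x = 1:
f'(1) = 16 * 1 + 5
= 16 + 5
= 21

21


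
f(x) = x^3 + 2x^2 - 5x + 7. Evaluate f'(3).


Differentiate f(x) = x^3 + 2x^2 - 5x + 7 term by term:
f'(x) = 3x^2 + 4x - 5
Substitute x = 3:
f'(3) = 3 * 3^2 + 4 * 3 - 5
= 27 + 12 - 5
= 34

34


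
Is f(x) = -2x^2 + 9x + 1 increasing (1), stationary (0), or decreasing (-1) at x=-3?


Compute f'(x) to determine behavior:
f'(x) = -4x + 9
f'(-3) = -4 * (-3) + 9
= 12 + 9
= 21
Since f'(-3) > 0, the function is increasing (1)

1


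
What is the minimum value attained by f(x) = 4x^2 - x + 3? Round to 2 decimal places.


For a quadratic f(x) = ax^2 + bx + c with a > 0, the minimum is at the vertex.
Vertex x-coordinate: x = -b/(2a)
x = -(-1) / (2 * 4)
x = 1/8
Substitute back to find the minimum value:
f(1/8) = 4 * (1/8)^2 - 1 * (1/8) + 3
= 1/16 - 1/8 + 3
= 47/16 ≈ 2.94

2.94


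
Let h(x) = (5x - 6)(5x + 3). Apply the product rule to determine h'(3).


Let u(x) = 5x - 6 and v(x) = 5x + 3
u'(x) = 5
v'(x) = 5
Product rule: h'(x) = u'(x)*v(x) + u(x)*v'(x)
= 5 * (5x + 3) + (5x - 6) * 5
At x = 3:
u(3) = 5 * 3 - 6 = 9
v(3) = 5 * 3 + 3 = 18
h'(3) = 5 * 18 + 9 * 5
= 90 + 45
= 135

135


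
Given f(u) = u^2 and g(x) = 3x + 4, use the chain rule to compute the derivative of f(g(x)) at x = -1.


Using the chain rule: (f(g(x)))' = f'(g(x)) * g'(x)
First, find g(-1):
g(-1) = 3 * (-1) + 4 = 1
Next, f'(u) = 2u
And g'(x) = 3
So f'(g(-1)) * g'(-1)
= 2 * 1 * 3
= 6

6


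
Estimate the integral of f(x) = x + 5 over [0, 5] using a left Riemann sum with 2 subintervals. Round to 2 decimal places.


Left Riemann sum uses left endpoints of each subinterval.
Interval: [0, 5], n = 2
dx = (5 - 0) / 2 = 5/2
Left endpoints: [0, 5/2]
f values: [5, 15/2]
Sum = dx * (sum of f values)
= 5/2 * 25/2
= 125/4 = 31.25

31.25


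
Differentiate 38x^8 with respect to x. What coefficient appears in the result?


We apply the power rule: d/dx [ax^n] = a*n * x^(n-1)
d/dx [38x^8]
= 38 * 8 * x^(8-1)
= 304x^7
The coefficient is 304

304


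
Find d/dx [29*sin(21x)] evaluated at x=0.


Apply the chain rule to differentiate 29*sin(21x):
d/dx [29*sin(21x)]
= 29 * cos(21x) * d/dx(21x)
= 29 * 21 * cos(21x)
= 609 * cos(21x)
Evaluate at x = 0:
= 609 * cos(0)
= 609 * 1
= 609

609


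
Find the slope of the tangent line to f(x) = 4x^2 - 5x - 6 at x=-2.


The slope of the tangent line equals f'(x) at the point.
f(x) = 4x^2 - 5x - 6
f'(x) = 8x - 5
At x = -2:
f'(-2) = 8 * (-2) - 5
= -16 - 5
= -21

-21


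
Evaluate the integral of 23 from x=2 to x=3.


The integral of a constant k over [a, b] equals k * (b - a).
integral from 2 to 3 of 23 dx
= 23 * (3 - 2)
= 23 * 1
= 23

23


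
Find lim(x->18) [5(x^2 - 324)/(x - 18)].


Direct substitution gives 0/0, so we factor the numerator.
Factor: 5(x^2 - 324) = 5 * (x - 18)(x + 18)
Cancel the common factor (x - 18):
5(x^2 - 324)/(x - 18) = 5 * (x + 18)
Now substitute x = 18:
= 5 * (18 + 18) = 180

180


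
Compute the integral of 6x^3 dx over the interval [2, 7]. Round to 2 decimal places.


Find the antiderivative of 6x^3:
F(x) = 6/4 * x^4
Apply the Fundamental Theorem of Calculus:
F(7) - F(2)
= 6/4 * 7^4 - 6/4 * 2^4
= 6/4 * (2401 - 16)
= 6/4 * 2385
= 7155/2 = 3577.50

3577.50


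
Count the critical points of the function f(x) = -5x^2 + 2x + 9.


Find where f'(x) = 0:
f'(x) = -10x + 2
Set f'(x) = 0:
-10x + 2 = 0
x = -2 / (-10) = 1/5
This is a linear equation in x, so there is exactly one solution.
Number of critical points: 1

1


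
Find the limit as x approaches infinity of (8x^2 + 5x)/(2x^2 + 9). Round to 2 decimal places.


For limits at infinity with equal-degree polynomials,
we compare leading coefficients.
Numerator leading term: 8x^2
Denominator leading term: 2x^2
Divide both by x^2:
lim = (8 + 5/x) / (2 + 9/x^2)
As x -> infinity, the 1/x and 1/x^2 terms vanish:
= 8/2 = 4 = 4.00

4.00


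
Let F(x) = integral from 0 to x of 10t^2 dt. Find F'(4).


By the Fundamental Theorem of Calculus (Part 1):
If F(x) = integral from 0 to x of f(t) dt, then F'(x) = f(x)
Here f(t) = 10t^2
So F'(x) = 10x^2
Evaluate at x = 4:
F'(4) = 10 * 4^2
= 10 * 16
= 160

160


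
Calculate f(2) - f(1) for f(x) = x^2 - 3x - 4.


Net change = f(b) - f(a)
f(x) = x^2 - 3x - 4
Compute f(2):
f(2) = 1 * 2^2 - 3 * 2 - 4
= 4 - 6 - 4
= -6
Compute f(1):
f(1) = 1 * 1^2 - 3 * 1 - 4
= 1 - 3 - 4
= -6
Net change = -6 - (-6) = 0

0


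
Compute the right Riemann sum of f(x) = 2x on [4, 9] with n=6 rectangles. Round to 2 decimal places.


Right Riemann sum uses right endpoints of each subinterval.
Interval: [4, 9], n = 6
dx = (9 - 4) / 6 = 5/6
Right endpoints: [29/6, 17/3, 13/2, 22/3, 49/6, 9]
f values: [29/3, 34/3, 13, 44/3, 49/3, 18]
Sum = dx * (sum of f values)
= 5/6 * 83
= 415/6 ≈ 69.17

69.17


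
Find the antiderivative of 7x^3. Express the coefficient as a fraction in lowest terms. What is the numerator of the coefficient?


Apply the power rule for integration:
integral of ax^n dx = a/(n+1) * x^(n+1) + C
integral of 7x^3 dx
= 7/4 * x^4 + C
The coefficient in lowest terms is 7/4, and its numerator is 7

7


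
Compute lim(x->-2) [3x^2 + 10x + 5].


Since polynomials are continuous, we use direct substitution.
lim(x->-2) of 3x^2 + 10x + 5
= 3 * (-2)^2 + 10 * (-2) + 5
= 12 - 20 + 5
= -3

-3


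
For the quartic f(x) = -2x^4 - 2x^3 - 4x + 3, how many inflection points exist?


Inflection points occur where f''(x) = 0 and concavity changes.
f(x) = -2x^4 - 2x^3 - 4x + 3
f'(x) = -8x^3 - 6x^2 - 4
f''(x) = -24x^2 - 12x
This is a quadratic in x. Use the discriminant to count real roots.
Discriminant = (-12)^2 - 4 * (-24) * 0
= 144 - 0
= 144
Since discriminant > 0, f''(x) = 0 has 2 distinct real solutions.
A quadratic with two distinct real roots changes sign at each root, so concavity changes at both.
Number of inflection points: 2

2


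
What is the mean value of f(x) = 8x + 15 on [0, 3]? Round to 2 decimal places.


Average value = 1/(b-a) * integral from a to b of f(x) dx
First compute the integral of 8x + 15:
F(x) = 4x^2 + 15x
F(3) = 4 * 9 + 15 * 3 = 81
F(0) = 4 * 0 + 15 * 0 = 0
Integral = 81 - 0 = 81
Average = 81 / (3 - 0) = 81 / 3
= 27 = 27.00

27.00


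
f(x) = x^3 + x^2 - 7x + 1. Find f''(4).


First derivative:
f'(x) = 3x^2 + 2x - 7
Second derivative:
f''(x) = 6x + 2
Substitute x = 4:
f''(4) = 6 * 4 + 2
= 24 + 2
= 26

26


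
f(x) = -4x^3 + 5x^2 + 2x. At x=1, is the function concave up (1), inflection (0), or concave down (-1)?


Concavity is determined by the sign of f''(x).
f(x) = -4x^3 + 5x^2 + 2x
f'(x) = -12x^2 + 10x + 2
f''(x) = -24x + 10
f''(1) = -24 * 1 + 10
= -24 + 10
= -14
Since f''(1) < 0, the function is concave down (-1)

-1


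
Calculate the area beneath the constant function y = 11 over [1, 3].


The area under a constant function y = 11 is a rectangle.
Width = 3 - 1 = 2
Height = 11
Area = width * height
= 2 * 11
= 22

22


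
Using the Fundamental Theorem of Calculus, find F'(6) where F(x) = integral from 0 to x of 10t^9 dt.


By the Fundamental Theorem of Calculus (Part 1):
If F(x) = integral from 0 to x of f(t) dt, then F'(x) = f(x)
Here f(t) = 10t^9
So F'(x) = 10x^9
Evaluate at x = 6:
F'(6) = 10 * 6^9
= 10 * 10077696
= 100776960

100776960


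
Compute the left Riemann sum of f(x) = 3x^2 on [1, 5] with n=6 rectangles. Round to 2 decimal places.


Left Riemann sum uses left endpoints of each subinterval.
Interval: [1, 5], n = 6
dx = (5 - 1) / 6 = 2/3
Left endpoints: [1, 5/3, 7/3, 3, 11/3, 13/3]
f values: [3, 25/3, 49/3, 27, 121/3, 169/3]
Sum = dx * (sum of f values)
= 2/3 * 454/3
= 908/9 ≈ 100.89

100.89


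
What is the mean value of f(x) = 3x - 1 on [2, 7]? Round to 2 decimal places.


Average value = 1/(b-a) * integral from a to b of f(x) dx
First compute the integral of 3x - 1:
F(x) = (3/2)x^2 - x
F(7) = 3/2 * 49 - 1 * 7 = 133/2
F(2) = 3/2 * 4 - 1 * 2 = 4
Integral = 133/2 - 4 = 125/2
Average = (125/2) / (7 - 2) = (125/2) / 5
= 25/2 = 12.50

12.50


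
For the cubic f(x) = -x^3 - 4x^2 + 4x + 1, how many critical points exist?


Find where f'(x) = 0:
f(x) = -x^3 - 4x^2 + 4x + 1
f'(x) = -3x^2 - 8x + 4
This is a quadratic in x. Use the discriminant to count real roots.
Discriminant = (-8)^2 - 4 * (-3) * 4
= 64 - (-48)
= 112
Since discriminant > 0, f'(x) = 0 has 2 real solutions.
Number of critical points: 2

2


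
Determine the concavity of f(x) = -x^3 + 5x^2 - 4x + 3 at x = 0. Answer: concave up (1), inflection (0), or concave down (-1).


Concavity is determined by the sign of f''(x).
f(x) = -x^3 + 5x^2 - 4x + 3
f'(x) = -3x^2 + 10x - 4
f''(x) = -6x + 10
f''(0) = -6 * 0 + 10
= 0 + 10
= 10
Since f''(0) > 0, the function is concave up (1)

1


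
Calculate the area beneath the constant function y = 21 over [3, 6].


The area under a constant function y = 21 is a rectangle.
Width = 6 - 3 = 3
Height = 21
Area = width * height
= 3 * 21
= 63

63


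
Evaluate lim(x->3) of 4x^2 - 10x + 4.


Since polynomials are continuous, we use direct substitution.
lim(x->3) of 4x^2 - 10x + 4
= 4 * 3^2 - 10 * 3 + 4
= 36 - 30 + 4
= 10

10


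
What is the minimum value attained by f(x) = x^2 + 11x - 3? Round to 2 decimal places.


For a quadratic f(x) = ax^2 + bx + c with a > 0, the minimum is at the vertex.
Vertex x-coordinate: x = -b/(2a)
x = -(11) / (2 * 1)
x = -11/2
Substitute back to find the minimum value:
f(-11/2) = 1 * (-11/2)^2 + 11 * (-11/2) - 3
= 121/4 - 121/2 - 3
= -133/4 = -33.25

-33.25


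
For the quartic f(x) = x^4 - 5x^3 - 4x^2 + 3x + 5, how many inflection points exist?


Inflection points occur where f''(x) = 0 and concavity changes.
f(x) = x^4 - 5x^3 - 4x^2 + 3x + 5
f'(x) = 4x^3 - 15x^2 - 8x + 3
f''(x) = 12x^2 - 30x - 8
This is a quadratic in x. Use the discriminant to count real roots.
Discriminant = (-30)^2 - 4 * 12 * (-8)
= 900 - (-384)
= 1284
Since discriminant > 0, f''(x) = 0 has 2 distinct real solutions.
A quadratic with two distinct real roots changes sign at each root, so concavity changes at both.
Number of inflection points: 2

2


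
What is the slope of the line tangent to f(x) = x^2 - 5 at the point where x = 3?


The slope of the tangent line equals f'(x) at the point.
f(x) = x^2 - 5
f'(x) = 2x
At x = 3:
f'(3) = 2 * 3 + 0
= 6 + 0
= 6

6


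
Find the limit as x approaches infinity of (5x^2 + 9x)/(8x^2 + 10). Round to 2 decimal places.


For limits at infinity with equal-degree polynomials,
we compare leading coefficients.
Numerator leading term: 5x^2
Denominator leading term: 8x^2
Divide both by x^2:
lim = (5 + 9/x) / (8 + 10/x^2)
As x -> infinity, the 1/x and 1/x^2 terms vanish:
= 5/8 ≈ 0.63

0.63


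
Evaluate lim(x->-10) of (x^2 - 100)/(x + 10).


Direct substitution gives 0/0, so we factor the numerator.
Factor: (x^2 - 100) = (x + 10)(x - 10)
Cancel the common factor (x + 10):
(x^2 - 100)/(x + 10) = (x - 10)
Now substitute x = -10:
= (-10) - (10) = -20

-20


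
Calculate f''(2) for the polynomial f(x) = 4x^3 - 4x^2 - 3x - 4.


First derivative:
f'(x) = 12x^2 - 8x - 3
Second derivative:
f''(x) = 24x - 8
Substitute x = 2:
f''(2) = 24 * 2 - 8
= 48 - 8
= 40

40


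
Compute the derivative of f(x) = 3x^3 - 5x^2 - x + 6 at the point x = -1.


Differentiate f(x) = 3x^3 - 5x^2 - x + 6 term by term:
f'(x) = 9x^2 - 10x - 1
Substitute x = -1:
f'(-1) = 9 * (-1)^2 - 10 * (-1) - 1
= 9 + 10 - 1
= 18

18


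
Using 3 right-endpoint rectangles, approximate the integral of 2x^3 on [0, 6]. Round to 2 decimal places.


Right Riemann sum uses right endpoints of each subinterval.
Interval: [0, 6], n = 3
dx = (6 - 0) / 3 = 2
Right endpoints: [2, 4, 6]
f values: [16, 128, 432]
Sum = dx * (sum of f values)
= 2 * 576
= 1152 = 1152.00

1152.00


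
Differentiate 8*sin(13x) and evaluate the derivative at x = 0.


Apply the chain rule to differentiate 8*sin(13x):
d/dx [8*sin(13x)]
= 8 * cos(13x) * d/dx(13x)
= 8 * 13 * cos(13x)
= 104 * cos(13x)
Evaluate at x = 0:
= 104 * cos(0)
= 104 * 1
= 104

104


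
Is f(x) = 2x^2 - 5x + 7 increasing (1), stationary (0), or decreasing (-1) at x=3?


Compute f'(x) to determine behavior:
f'(x) = 4x - 5
f'(3) = 4 * 3 - 5
= 12 - 5
= 7
Since f'(3) > 0, the function is increasing (1)

1


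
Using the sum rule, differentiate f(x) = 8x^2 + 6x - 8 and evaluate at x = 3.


Differentiate term by term using power and sum rules:
f(x) = 8x^2 + 6x - 8
f'(x) = 16x + 6
Substitute x = 3:
f'(3) = 16 * 3 + 6
= 48 + 6
= 54

54


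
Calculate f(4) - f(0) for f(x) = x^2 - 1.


Net change = f(b) - f(a)
f(x) = x^2 - 1
Compute f(4):
f(4) = 1 * 4^2 + 0 * 4 - 1
= 16 + 0 - 1
= 15
Compute f(0):
f(0) = 1 * 0^2 + 0 * 0 - 1
= 0 + 0 - 1
= -1
Net change = 15 - (-1) = 16

16


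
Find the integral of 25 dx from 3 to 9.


The integral of a constant k over [a, b] equals k * (b - a).
integral from 3 to 9 of 25 dx
= 25 * (9 - 3)
= 25 * 6
= 150

150


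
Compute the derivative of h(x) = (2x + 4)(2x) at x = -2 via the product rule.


Let u(x) = 2x + 4 and v(x) = 2x
u'(x) = 2
v'(x) = 2
Product rule: h'(x) = u'(x)*v(x) + u(x)*v'(x)
= 2 * (2x) + (2x + 4) * 2
At x = -2:
u(-2) = 2 * (-2) + 4 = 0
v(-2) = 2 * (-2) + 0 = -4
h'(-2) = 2 * (-4) + 0 * 2
= -8 + 0
= -8

-8


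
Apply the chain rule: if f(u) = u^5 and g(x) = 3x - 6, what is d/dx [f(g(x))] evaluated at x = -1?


Using the chain rule: (f(g(x)))' = f'(g(x)) * g'(x)
First, find g(-1):
g(-1) = 3 * (-1) - 6 = -9
Next, f'(u) = 5u^4
And g'(x) = 3
So f'(g(-1)) * g'(-1)
= 5 * (-9)^4 * 3
= 5 * 6561 * 3
= 98415

98415


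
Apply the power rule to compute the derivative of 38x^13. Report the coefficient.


We apply the power rule: d/dx [ax^n] = a*n * x^(n-1)
d/dx [38x^13]
= 38 * 13 * x^(13-1)
= 494x^12
The coefficient is 494

494


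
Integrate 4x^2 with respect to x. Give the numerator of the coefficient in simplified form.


Apply the power rule for integration:
integral of ax^n dx = a/(n+1) * x^(n+1) + C
integral of 4x^2 dx
= 4/3 * x^3 + C
The coefficient in lowest terms is 4/3, and its numerator is 4

4


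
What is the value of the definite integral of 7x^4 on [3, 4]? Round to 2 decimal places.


Find the antiderivative of 7x^4:
F(x) = 7/5 * x^5
Apply the Fundamental Theorem of Calculus:
F(4) - F(3)
= 7/5 * 4^5 - 7/5 * 3^5
= 7/5 * (1024 - 243)
= 7/5 * 781
= 5467/5 = 1093.40

1093.40


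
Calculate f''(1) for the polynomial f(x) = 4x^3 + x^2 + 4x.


First derivative:
f'(x) = 12x^2 + 2x + 4
Second derivative:
f''(x) = 24x + 2
Substitute x = 1:
f''(1) = 24 * 1 + 2
= 24 + 2
= 26

26


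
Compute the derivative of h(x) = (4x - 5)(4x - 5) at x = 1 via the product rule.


Let u(x) = 4x - 5 and v(x) = 4x - 5
u'(x) = 4
v'(x) = 4
Product rule: h'(x) = u'(x)*v(x) + u(x)*v'(x)
= 4 * (4x - 5) + (4x - 5) * 4
At x = 1:
u(1) = 4 * 1 - 5 = -1
v(1) = 4 * 1 - 5 = -1
h'(1) = 4 * (-1) + (-1) * 4
= -4 - 4
= -8

-8


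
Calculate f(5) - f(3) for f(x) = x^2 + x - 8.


Net change = f(b) - f(a)
f(x) = x^2 + x - 8
Compute f(5):
f(5) = 1 * 5^2 + 1 * 5 - 8
= 25 + 5 - 8
= 22
Compute f(3):
f(3) = 1 * 3^2 + 1 * 3 - 8
= 9 + 3 - 8
= 4
Net change = 22 - 4 = 18

18


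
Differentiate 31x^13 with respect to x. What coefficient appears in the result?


We apply the power rule: d/dx [ax^n] = a*n * x^(n-1)
d/dx [31x^13]
= 31 * 13 * x^(13-1)
= 403x^12
The coefficient is 403

403


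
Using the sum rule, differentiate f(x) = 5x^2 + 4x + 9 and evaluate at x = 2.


Differentiate term by term using power and sum rules:
f(x) = 5x^2 + 4x + 9
f'(x) = 10x + 4
Substitute x = 2:
f'(2) = 10 * 2 + 4
= 20 + 4
= 24

24


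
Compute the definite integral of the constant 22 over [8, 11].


The integral of a constant k over [a, b] equals k * (b - a).
integral from 8 to 11 of 22 dx
= 22 * (11 - 8)
= 22 * 3
= 66

66


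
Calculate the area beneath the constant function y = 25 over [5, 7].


The area under a constant function y = 25 is a rectangle.
Width = 7 - 5 = 2
Height = 25
Area = width * height
= 2 * 25
= 50

50


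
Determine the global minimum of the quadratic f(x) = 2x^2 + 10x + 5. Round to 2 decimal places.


For a quadratic f(x) = ax^2 + bx + c with a > 0, the minimum is at the vertex.
Vertex x-coordinate: x = -b/(2a)
x = -(10) / (2 * 2)
x = -10/4 = -5/2
Substitute back to find the minimum value:
f(-5/2) = 2 * (-5/2)^2 + 10 * (-5/2) + 5
= 25/2 - 25 + 5
= -15/2 = -7.50

-7.50


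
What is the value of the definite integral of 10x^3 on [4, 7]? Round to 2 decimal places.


Find the antiderivative of 10x^3:
F(x) = 10/4 * x^4
Apply the Fundamental Theorem of Calculus:
F(7) - F(4)
= 10/4 * 7^4 - 10/4 * 4^4
= 10/4 * (2401 - 256)
= 10/4 * 2145
= 10725/2 = 5362.50

5362.50


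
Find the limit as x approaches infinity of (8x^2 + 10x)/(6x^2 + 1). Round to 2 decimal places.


For limits at infinity with equal-degree polynomials,
we compare leading coefficients.
Numerator leading term: 8x^2
Denominator leading term: 6x^2
Divide both by x^2:
lim = (8 + 10/x) / (6 + 1/x^2)
As x -> infinity, the 1/x and 1/x^2 terms vanish:
= 8/6 = 4/3 ≈ 1.33

1.33


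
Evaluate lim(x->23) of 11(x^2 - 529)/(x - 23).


Direct substitution gives 0/0, so we factor the numerator.
Factor: 11(x^2 - 529) = 11 * (x - 23)(x + 23)
Cancel the common factor (x - 23):
11(x^2 - 529)/(x - 23) = 11 * (x + 23)
Now substitute x = 23:
= 11 * (23 + 23) = 506

506


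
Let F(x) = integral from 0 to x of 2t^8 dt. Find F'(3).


By the Fundamental Theorem of Calculus (Part 1):
If F(x) = integral from 0 to x of f(t) dt, then F'(x) = f(x)
Here f(t) = 2t^8
So F'(x) = 2x^8
Evaluate at x = 3:
F'(3) = 2 * 3^8
= 2 * 6561
= 13122

13122
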